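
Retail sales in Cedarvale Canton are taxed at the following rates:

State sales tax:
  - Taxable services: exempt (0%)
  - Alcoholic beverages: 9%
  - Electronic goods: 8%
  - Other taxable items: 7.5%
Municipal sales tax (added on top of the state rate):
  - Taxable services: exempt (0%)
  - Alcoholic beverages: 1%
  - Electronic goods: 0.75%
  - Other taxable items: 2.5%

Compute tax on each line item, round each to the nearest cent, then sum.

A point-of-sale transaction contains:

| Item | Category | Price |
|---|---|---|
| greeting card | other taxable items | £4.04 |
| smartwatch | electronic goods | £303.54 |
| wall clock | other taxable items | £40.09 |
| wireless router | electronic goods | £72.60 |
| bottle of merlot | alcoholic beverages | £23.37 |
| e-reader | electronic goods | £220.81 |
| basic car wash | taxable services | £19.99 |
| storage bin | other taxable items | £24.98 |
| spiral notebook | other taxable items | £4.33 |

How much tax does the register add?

Greeting card £4.04: other taxable items → 7.5% + 2.5% municipal = 10% → £0.40
Smartwatch £303.54: electronic goods → 8% + 0.75% municipal = 8.75% → £26.56
Wall clock £40.09: other taxable items → 7.5% + 2.5% municipal = 10% → £4.01
Wireless router £72.60: electronic goods → 8% + 0.75% municipal = 8.75% → £6.35
Bottle of merlot £23.37: alcoholic beverages → 9% + 1% municipal = 10% → £2.34
E-reader £220.81: electronic goods → 8% + 0.75% municipal = 8.75% → £19.32
Basic car wash £19.99: taxable services → 0% + 0% municipal = 0% → £0.00
Storage bin £24.98: other taxable items → 7.5% + 2.5% municipal = 10% → £2.50
Spiral notebook £4.33: other taxable items → 7.5% + 2.5% municipal = 10% → £0.43
Total tax = £0.40 + £26.56 + £4.01 + £6.35 + £2.34 + £19.32 + £2.50 + £0.43 = £61.91

£61.91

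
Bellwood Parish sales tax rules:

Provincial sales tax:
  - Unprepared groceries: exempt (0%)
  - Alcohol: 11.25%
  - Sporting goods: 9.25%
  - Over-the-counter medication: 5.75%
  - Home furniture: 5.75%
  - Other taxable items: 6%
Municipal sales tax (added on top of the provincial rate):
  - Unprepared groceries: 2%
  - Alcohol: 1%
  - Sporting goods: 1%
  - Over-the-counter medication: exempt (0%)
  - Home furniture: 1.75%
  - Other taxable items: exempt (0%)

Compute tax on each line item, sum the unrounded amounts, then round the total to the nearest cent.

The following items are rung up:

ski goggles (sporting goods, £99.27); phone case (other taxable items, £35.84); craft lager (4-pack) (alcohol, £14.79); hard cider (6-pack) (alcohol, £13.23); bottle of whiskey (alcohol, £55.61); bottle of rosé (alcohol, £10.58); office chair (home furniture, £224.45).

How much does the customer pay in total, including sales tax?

Ski goggles £99.27: sporting goods → 9.25% + 1% municipal = 10.25% → £10.175175
Phone case £35.84: other taxable items → 6% + 0% municipal = 6% → £2.1504
Craft lager (4-pack) £14.79: alcohol → 11.25% + 1% municipal = 12.25% → £1.811775
Hard cider (6-pack) £13.23: alcohol → 11.25% + 1% municipal = 12.25% → £1.620675
Bottle of whiskey £55.61: alcohol → 11.25% + 1% municipal = 12.25% → £6.812225
Bottle of rosé £10.58: alcohol → 11.25% + 1% municipal = 12.25% → £1.29605
Office chair £224.45: home furniture → 5.75% + 1.75% municipal = 7.5% → £16.83375
Subtotal = £453.77; unrounded tax = £40.70005 → £40.70; total due = £494.47

£494.47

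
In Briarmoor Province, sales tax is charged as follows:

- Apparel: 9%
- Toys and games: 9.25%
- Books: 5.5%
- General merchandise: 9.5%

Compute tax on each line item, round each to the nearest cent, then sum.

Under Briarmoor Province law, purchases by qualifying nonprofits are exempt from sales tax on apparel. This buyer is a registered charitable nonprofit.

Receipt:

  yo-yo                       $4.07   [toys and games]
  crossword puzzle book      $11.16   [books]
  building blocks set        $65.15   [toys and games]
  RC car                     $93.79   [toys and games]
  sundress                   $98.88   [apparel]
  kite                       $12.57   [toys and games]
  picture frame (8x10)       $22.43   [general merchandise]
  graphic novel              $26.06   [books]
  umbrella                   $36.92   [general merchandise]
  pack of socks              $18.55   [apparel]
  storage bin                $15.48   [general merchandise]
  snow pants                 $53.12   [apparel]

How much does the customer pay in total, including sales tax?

Yo-yo $4.07: toys and games → 9.25% → $0.38
Crossword puzzle book $11.16: books → 5.5% → $0.61
Building blocks set $65.15: toys and games → 9.25% → $6.03
RC car $93.79: toys and games → 9.25% → $8.68
Sundress $98.88: apparel, buyer-exempt → 0% → $0.00
Kite $12.57: toys and games → 9.25% → $1.16
Picture frame (8x10) $22.43: general merchandise → 9.5% → $2.13
Graphic novel $26.06: books → 5.5% → $1.43
Umbrella $36.92: general merchandise → 9.5% → $3.51
Pack of socks $18.55: apparel, buyer-exempt → 0% → $0.00
Storage bin $15.48: general merchandise → 9.5% → $1.47
Snow pants $53.12: apparel, buyer-exempt → 0% → $0.00
Subtotal = $458.18; tax = $25.40; total due = $483.58

$483.58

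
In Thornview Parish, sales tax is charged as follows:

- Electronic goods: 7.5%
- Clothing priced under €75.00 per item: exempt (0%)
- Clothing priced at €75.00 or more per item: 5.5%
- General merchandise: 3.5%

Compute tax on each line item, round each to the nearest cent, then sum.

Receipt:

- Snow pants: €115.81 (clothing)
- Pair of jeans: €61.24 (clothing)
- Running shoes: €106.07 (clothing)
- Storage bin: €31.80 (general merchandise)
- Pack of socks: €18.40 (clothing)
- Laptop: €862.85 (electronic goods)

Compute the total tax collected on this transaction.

€78.02

Snow pants €115.81: clothing, €75.00 or more → 5.5% → €6.37
Pair of jeans €61.24: clothing, under €75.00 → 0% → €0.00
Running shoes €106.07: clothing, €75.00 or more → 5.5% → €5.83
Storage bin €31.80: general merchandise → 3.5% → €1.11
Pack of socks €18.40: clothing, under €75.00 → 0% → €0.00
Laptop €862.85: electronic goods → 7.5% → €64.71
Total tax = €6.37 + €5.83 + €1.11 + €64.71 = €78.02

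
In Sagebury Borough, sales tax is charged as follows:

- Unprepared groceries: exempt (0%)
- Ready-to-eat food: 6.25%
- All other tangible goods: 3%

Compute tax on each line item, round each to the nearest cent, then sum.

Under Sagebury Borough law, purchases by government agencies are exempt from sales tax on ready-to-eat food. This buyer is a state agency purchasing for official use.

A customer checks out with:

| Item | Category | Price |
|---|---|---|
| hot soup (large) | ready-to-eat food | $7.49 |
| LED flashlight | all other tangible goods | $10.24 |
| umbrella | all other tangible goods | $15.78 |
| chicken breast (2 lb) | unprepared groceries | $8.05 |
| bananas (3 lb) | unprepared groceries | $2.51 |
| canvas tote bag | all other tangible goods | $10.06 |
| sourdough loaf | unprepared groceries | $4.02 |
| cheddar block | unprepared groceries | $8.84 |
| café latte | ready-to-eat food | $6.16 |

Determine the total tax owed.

Hot soup (large) $7.49: ready-to-eat food, buyer-exempt → 0% → $0.00
LED flashlight $10.24: all other tangible goods → 3% → $0.31
Umbrella $15.78: all other tangible goods → 3% → $0.47
Chicken breast (2 lb) $8.05: unprepared groceries → 0% → $0.00
Bananas (3 lb) $2.51: unprepared groceries → 0% → $0.00
Canvas tote bag $10.06: all other tangible goods → 3% → $0.30
Sourdough loaf $4.02: unprepared groceries → 0% → $0.00
Cheddar block $8.84: unprepared groceries → 0% → $0.00
Café latte $6.16: ready-to-eat food, buyer-exempt → 0% → $0.00
Total tax = $0.31 + $0.47 + $0.30 = $1.08

$1.08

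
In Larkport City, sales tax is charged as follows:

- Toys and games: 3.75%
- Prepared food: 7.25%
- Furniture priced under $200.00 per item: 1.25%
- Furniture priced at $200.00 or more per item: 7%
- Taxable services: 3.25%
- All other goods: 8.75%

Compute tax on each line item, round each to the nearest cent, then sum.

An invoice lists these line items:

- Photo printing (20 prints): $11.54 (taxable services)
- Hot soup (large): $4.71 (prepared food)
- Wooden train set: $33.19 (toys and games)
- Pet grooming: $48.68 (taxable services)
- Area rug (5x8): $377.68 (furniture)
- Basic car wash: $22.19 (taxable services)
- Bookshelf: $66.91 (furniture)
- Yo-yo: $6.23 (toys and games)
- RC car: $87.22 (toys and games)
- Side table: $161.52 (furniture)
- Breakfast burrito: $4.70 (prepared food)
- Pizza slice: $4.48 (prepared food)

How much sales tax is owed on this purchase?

Photo printing (20 prints) $11.54: taxable services → 3.25% → $0.38
Hot soup (large) $4.71: prepared food → 7.25% → $0.34
Wooden train set $33.19: toys and games → 3.75% → $1.24
Pet grooming $48.68: taxable services → 3.25% → $1.58
Area rug (5x8) $377.68: furniture, $200.00 or more → 7% → $26.44
Basic car wash $22.19: taxable services → 3.25% → $0.72
Bookshelf $66.91: furniture, under $200.00 → 1.25% → $0.84
Yo-yo $6.23: toys and games → 3.75% → $0.23
RC car $87.22: toys and games → 3.75% → $3.27
Side table $161.52: furniture, under $200.00 → 1.25% → $2.02
Breakfast burrito $4.70: prepared food → 7.25% → $0.34
Pizza slice $4.48: prepared food → 7.25% → $0.32
Total tax = $0.38 + $0.34 + $1.24 + $1.58 + $26.44 + $0.72 + $0.84 + $0.23 + $3.27 + $2.02 + $0.34 + $0.32 = $37.72

$37.72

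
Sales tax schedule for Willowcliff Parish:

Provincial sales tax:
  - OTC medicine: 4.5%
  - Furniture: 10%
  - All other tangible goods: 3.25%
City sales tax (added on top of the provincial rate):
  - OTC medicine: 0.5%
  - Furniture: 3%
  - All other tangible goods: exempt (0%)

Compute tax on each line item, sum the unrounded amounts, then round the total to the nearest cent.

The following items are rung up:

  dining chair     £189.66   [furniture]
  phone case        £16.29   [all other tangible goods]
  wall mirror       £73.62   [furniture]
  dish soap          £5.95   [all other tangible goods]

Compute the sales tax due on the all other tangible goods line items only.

£0.72

Phone case £16.29: all other tangible goods → 3.25% + 0% city = 3.25% → £0.529425
Dish soap £5.95: all other tangible goods → 3.25% + 0% city = 3.25% → £0.193375
Tax on all other tangible goods: unrounded sum = £0.7228 → £0.72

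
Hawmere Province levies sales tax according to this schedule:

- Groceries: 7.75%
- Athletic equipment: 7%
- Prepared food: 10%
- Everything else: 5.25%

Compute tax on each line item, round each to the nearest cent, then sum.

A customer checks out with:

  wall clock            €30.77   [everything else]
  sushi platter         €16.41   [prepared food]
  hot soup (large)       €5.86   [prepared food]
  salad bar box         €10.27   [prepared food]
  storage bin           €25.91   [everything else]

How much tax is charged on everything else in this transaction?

€2.98

Wall clock €30.77: everything else → 5.25% → €1.62
Storage bin €25.91: everything else → 5.25% → €1.36
Tax on everything else = €1.62 + €1.36 = €2.98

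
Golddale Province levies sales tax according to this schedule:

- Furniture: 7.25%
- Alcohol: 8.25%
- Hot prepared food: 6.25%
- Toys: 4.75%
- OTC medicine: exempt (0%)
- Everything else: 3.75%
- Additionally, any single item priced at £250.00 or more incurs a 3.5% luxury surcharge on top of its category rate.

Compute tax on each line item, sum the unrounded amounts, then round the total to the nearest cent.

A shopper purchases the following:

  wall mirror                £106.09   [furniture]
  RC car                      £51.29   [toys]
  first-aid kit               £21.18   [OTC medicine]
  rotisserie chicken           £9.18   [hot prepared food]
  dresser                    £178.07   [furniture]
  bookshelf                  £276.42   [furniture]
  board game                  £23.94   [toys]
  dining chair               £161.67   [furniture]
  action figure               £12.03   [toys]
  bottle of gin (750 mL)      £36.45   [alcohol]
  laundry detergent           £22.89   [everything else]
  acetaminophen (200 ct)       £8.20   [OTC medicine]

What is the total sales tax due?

£70.62

Wall mirror £106.09: furniture → 7.25% → £7.691525
RC car £51.29: toys → 4.75% → £2.436275
First-aid kit £21.18: OTC medicine → 0% → £0.00
Rotisserie chicken £9.18: hot prepared food → 6.25% → £0.57375
Dresser £178.07: furniture → 7.25% → £12.910075
Bookshelf £276.42: furniture → 7.25% + 3.5% surcharge = 10.75% → £29.71515
Board game £23.94: toys → 4.75% → £1.13715
Dining chair £161.67: furniture → 7.25% → £11.721075
Action figure £12.03: toys → 4.75% → £0.571425
Bottle of gin (750 mL) £36.45: alcohol → 8.25% → £3.007125
Laundry detergent £22.89: everything else → 3.75% → £0.858375
Acetaminophen (200 ct) £8.20: OTC medicine → 0% → £0.00
Unrounded tax sum = £70.621925 → £70.62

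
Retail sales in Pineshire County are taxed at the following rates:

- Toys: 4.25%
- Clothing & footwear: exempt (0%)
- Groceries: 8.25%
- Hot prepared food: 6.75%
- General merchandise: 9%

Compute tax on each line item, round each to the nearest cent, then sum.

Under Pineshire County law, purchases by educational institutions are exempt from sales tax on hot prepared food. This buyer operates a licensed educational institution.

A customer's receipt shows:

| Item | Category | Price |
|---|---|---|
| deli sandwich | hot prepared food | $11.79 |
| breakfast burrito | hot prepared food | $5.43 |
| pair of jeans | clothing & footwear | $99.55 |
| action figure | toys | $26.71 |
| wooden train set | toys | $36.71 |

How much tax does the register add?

$2.70

Deli sandwich $11.79: hot prepared food, buyer-exempt → 0% → $0.00
Breakfast burrito $5.43: hot prepared food, buyer-exempt → 0% → $0.00
Pair of jeans $99.55: clothing & footwear → 0% → $0.00
Action figure $26.71: toys → 4.25% → $1.14
Wooden train set $36.71: toys → 4.25% → $1.56
Total tax = $1.14 + $1.56 = $2.70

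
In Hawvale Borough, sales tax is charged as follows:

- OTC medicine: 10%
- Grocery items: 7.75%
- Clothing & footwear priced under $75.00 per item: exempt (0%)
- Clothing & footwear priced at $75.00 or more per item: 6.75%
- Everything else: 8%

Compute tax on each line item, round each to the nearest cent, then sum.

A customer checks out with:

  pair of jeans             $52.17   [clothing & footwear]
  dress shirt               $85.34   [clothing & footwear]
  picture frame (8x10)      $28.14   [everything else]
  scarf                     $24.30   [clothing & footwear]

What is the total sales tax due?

$8.01

Pair of jeans $52.17: clothing & footwear, under $75.00 → 0% → $0.00
Dress shirt $85.34: clothing & footwear, $75.00 or more → 6.75% → $5.76
Picture frame (8x10) $28.14: everything else → 8% → $2.25
Scarf $24.30: clothing & footwear, under $75.00 → 0% → $0.00
Total tax = $5.76 + $2.25 = $8.01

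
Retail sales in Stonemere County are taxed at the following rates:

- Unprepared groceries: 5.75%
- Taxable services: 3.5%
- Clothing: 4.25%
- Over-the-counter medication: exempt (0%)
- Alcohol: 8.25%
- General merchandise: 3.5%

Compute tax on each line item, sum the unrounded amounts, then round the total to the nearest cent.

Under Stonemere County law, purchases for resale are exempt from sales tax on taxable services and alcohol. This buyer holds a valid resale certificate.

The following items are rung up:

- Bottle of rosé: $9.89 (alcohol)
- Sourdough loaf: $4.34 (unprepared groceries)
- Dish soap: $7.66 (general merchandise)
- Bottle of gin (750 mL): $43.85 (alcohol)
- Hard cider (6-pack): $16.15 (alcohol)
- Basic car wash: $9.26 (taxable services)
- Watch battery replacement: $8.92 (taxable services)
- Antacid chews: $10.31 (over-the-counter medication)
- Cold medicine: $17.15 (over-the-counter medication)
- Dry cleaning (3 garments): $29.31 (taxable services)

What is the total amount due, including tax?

Bottle of rosé $9.89: alcohol, buyer-exempt → 0% → $0.00
Sourdough loaf $4.34: unprepared groceries → 5.75% → $0.24955
Dish soap $7.66: general merchandise → 3.5% → $0.2681
Bottle of gin (750 mL) $43.85: alcohol, buyer-exempt → 0% → $0.00
Hard cider (6-pack) $16.15: alcohol, buyer-exempt → 0% → $0.00
Basic car wash $9.26: taxable services, buyer-exempt → 0% → $0.00
Watch battery replacement $8.92: taxable services, buyer-exempt → 0% → $0.00
Antacid chews $10.31: over-the-counter medication → 0% → $0.00
Cold medicine $17.15: over-the-counter medication → 0% → $0.00
Dry cleaning (3 garments) $29.31: taxable services, buyer-exempt → 0% → $0.00
Subtotal = $156.84; unrounded tax = $0.51765 → $0.52; total due = $157.36

$157.36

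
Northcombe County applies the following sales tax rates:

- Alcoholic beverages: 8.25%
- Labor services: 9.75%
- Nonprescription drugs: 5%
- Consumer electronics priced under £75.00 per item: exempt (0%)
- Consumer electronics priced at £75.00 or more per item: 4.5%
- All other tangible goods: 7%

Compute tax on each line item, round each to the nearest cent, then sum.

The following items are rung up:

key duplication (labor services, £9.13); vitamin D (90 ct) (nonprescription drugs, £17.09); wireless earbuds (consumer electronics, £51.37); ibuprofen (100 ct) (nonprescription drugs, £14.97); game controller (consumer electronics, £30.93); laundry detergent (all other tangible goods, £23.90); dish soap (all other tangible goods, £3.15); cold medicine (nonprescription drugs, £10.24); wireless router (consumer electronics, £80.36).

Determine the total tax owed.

Key duplication £9.13: labor services → 9.75% → £0.89
Vitamin D (90 ct) £17.09: nonprescription drugs → 5% → £0.85
Wireless earbuds £51.37: consumer electronics, under £75.00 → 0% → £0.00
Ibuprofen (100 ct) £14.97: nonprescription drugs → 5% → £0.75
Game controller £30.93: consumer electronics, under £75.00 → 0% → £0.00
Laundry detergent £23.90: all other tangible goods → 7% → £1.67
Dish soap £3.15: all other tangible goods → 7% → £0.22
Cold medicine £10.24: nonprescription drugs → 5% → £0.51
Wireless router £80.36: consumer electronics, £75.00 or more → 4.5% → £3.62
Total tax = £0.89 + £0.85 + £0.75 + £1.67 + £0.22 + £0.51 + £3.62 = £8.51

£8.51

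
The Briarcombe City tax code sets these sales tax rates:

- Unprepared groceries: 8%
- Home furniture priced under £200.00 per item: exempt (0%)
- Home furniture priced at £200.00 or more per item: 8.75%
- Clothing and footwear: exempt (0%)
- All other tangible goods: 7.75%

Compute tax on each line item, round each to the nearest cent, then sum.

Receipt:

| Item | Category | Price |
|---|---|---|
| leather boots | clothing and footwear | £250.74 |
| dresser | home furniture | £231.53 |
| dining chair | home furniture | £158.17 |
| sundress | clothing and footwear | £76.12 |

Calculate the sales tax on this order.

Leather boots £250.74: clothing and footwear → 0% → £0.00
Dresser £231.53: home furniture, £200.00 or more → 8.75% → £20.26
Dining chair £158.17: home furniture, under £200.00 → 0% → £0.00
Sundress £76.12: clothing and footwear → 0% → £0.00
Total tax = £20.26

£20.26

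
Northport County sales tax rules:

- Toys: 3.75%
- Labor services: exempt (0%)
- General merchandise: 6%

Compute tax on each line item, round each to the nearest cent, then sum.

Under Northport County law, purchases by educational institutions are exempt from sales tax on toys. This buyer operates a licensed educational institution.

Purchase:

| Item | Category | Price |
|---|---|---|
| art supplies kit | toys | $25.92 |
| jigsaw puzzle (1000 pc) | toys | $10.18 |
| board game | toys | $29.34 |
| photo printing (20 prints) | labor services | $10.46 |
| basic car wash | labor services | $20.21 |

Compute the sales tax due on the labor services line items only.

$0.00

Photo printing (20 prints) $10.46: labor services → 0% → $0.00
Basic car wash $20.21: labor services → 0% → $0.00
Tax on labor services = $0.00 + $0.00 = $0.00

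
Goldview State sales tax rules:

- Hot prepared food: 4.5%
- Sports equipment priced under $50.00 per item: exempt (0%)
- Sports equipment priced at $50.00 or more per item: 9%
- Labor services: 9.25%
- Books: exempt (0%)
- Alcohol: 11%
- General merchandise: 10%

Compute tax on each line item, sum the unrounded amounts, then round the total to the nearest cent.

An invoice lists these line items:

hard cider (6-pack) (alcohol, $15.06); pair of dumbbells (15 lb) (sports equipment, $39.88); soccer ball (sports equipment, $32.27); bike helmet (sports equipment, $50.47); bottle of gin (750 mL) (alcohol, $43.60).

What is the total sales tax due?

Hard cider (6-pack) $15.06: alcohol → 11% → $1.6566
Pair of dumbbells (15 lb) $39.88: sports equipment, under $50.00 → 0% → $0.00
Soccer ball $32.27: sports equipment, under $50.00 → 0% → $0.00
Bike helmet $50.47: sports equipment, $50.00 or more → 9% → $4.5423
Bottle of gin (750 mL) $43.60: alcohol → 11% → $4.796
Unrounded tax sum = $10.9949 → $10.99

$10.99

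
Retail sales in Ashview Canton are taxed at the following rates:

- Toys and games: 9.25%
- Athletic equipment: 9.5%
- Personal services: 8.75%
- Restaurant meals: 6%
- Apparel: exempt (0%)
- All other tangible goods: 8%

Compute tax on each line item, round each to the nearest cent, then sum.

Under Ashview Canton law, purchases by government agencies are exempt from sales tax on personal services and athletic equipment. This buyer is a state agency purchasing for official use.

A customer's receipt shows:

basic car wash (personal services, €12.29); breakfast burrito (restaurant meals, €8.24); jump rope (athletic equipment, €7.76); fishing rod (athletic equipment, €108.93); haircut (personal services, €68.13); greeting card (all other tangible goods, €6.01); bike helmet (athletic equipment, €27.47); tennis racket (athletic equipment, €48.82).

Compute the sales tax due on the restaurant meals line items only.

€0.49

Breakfast burrito €8.24: restaurant meals → 6% → €0.49
Tax on restaurant meals = €0.49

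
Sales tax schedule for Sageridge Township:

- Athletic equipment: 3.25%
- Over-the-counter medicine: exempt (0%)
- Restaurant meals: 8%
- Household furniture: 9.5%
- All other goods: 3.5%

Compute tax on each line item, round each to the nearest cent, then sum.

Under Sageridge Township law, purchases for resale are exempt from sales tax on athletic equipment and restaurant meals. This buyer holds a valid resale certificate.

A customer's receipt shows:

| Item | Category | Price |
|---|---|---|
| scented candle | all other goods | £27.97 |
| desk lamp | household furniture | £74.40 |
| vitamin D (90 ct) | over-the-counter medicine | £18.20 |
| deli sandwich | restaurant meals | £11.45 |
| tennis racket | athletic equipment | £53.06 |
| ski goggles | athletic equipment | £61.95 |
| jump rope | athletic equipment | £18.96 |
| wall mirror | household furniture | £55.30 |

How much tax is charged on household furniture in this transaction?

Desk lamp £74.40: household furniture → 9.5% → £7.07
Wall mirror £55.30: household furniture → 9.5% → £5.25
Tax on household furniture = £7.07 + £5.25 = £12.32

£12.32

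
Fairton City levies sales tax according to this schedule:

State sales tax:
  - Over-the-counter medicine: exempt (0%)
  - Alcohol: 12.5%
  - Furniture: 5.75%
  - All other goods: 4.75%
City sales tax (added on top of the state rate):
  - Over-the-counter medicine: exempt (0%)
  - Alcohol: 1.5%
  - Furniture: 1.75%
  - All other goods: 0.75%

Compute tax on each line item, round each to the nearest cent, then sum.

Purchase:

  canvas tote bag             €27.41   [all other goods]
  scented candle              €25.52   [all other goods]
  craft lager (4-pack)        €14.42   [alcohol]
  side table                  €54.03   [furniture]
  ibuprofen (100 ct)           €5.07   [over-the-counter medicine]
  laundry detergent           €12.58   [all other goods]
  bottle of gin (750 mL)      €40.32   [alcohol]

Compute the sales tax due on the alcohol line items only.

Craft lager (4-pack) €14.42: alcohol → 12.5% + 1.5% city = 14% → €2.02
Bottle of gin (750 mL) €40.32: alcohol → 12.5% + 1.5% city = 14% → €5.64
Tax on alcohol = €2.02 + €5.64 = €7.66

€7.66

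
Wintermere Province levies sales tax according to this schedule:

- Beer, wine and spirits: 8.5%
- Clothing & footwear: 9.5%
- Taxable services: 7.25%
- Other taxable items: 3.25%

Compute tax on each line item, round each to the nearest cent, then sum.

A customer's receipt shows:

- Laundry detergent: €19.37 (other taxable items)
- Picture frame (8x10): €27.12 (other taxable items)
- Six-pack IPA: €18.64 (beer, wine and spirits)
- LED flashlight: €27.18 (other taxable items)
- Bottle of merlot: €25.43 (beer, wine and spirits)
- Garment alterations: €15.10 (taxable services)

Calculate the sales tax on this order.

€7.22

Laundry detergent €19.37: other taxable items → 3.25% → €0.63
Picture frame (8x10) €27.12: other taxable items → 3.25% → €0.88
Six-pack IPA €18.64: beer, wine and spirits → 8.5% → €1.58
LED flashlight €27.18: other taxable items → 3.25% → €0.88
Bottle of merlot €25.43: beer, wine and spirits → 8.5% → €2.16
Garment alterations €15.10: taxable services → 7.25% → €1.09
Total tax = €0.63 + €0.88 + €1.58 + €0.88 + €2.16 + €1.09 = €7.22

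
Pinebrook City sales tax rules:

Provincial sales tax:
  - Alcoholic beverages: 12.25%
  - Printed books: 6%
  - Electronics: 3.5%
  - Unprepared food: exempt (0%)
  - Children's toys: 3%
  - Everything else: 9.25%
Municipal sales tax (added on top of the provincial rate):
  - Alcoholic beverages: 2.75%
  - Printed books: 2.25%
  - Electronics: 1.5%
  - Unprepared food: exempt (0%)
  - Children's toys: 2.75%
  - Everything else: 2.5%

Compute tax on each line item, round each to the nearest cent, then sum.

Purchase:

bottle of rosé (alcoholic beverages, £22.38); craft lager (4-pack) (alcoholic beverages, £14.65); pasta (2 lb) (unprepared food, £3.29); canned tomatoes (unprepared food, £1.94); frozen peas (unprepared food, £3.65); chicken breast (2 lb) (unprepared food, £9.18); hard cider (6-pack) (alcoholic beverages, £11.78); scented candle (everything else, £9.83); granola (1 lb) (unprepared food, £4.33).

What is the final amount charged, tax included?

Bottle of rosé £22.38: alcoholic beverages → 12.25% + 2.75% municipal = 15% → £3.36
Craft lager (4-pack) £14.65: alcoholic beverages → 12.25% + 2.75% municipal = 15% → £2.20
Pasta (2 lb) £3.29: unprepared food → 0% + 0% municipal = 0% → £0.00
Canned tomatoes £1.94: unprepared food → 0% + 0% municipal = 0% → £0.00
Frozen peas £3.65: unprepared food → 0% + 0% municipal = 0% → £0.00
Chicken breast (2 lb) £9.18: unprepared food → 0% + 0% municipal = 0% → £0.00
Hard cider (6-pack) £11.78: alcoholic beverages → 12.25% + 2.75% municipal = 15% → £1.77
Scented candle £9.83: everything else → 9.25% + 2.5% municipal = 11.75% → £1.16
Granola (1 lb) £4.33: unprepared food → 0% + 0% municipal = 0% → £0.00
Subtotal = £81.03; tax = £8.49; total due = £89.52

£89.52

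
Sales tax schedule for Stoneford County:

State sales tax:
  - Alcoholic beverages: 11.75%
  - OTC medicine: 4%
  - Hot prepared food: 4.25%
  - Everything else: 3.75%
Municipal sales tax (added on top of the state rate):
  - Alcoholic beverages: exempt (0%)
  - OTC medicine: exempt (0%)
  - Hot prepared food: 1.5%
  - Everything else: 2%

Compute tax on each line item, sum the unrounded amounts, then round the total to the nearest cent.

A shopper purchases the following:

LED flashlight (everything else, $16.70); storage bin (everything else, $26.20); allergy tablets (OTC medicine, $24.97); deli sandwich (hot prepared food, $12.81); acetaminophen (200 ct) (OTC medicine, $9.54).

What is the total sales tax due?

$4.58

LED flashlight $16.70: everything else → 3.75% + 2% municipal = 5.75% → $0.96025
Storage bin $26.20: everything else → 3.75% + 2% municipal = 5.75% → $1.5065
Allergy tablets $24.97: OTC medicine → 4% + 0% municipal = 4% → $0.9988
Deli sandwich $12.81: hot prepared food → 4.25% + 1.5% municipal = 5.75% → $0.736575
Acetaminophen (200 ct) $9.54: OTC medicine → 4% + 0% municipal = 4% → $0.3816
Unrounded tax sum = $4.583725 → $4.58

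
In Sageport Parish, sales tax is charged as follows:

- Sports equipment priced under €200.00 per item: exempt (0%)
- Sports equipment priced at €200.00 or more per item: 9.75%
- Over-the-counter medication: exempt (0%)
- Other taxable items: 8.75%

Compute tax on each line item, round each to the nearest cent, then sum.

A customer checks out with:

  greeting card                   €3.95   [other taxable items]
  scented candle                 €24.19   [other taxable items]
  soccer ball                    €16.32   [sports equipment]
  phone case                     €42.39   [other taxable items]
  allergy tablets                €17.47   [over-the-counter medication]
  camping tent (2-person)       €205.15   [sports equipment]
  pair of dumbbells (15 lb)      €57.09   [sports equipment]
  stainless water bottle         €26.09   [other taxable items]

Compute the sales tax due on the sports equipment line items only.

Soccer ball €16.32: sports equipment, under €200.00 → 0% → €0.00
Camping tent (2-person) €205.15: sports equipment, €200.00 or more → 9.75% → €20.00
Pair of dumbbells (15 lb) €57.09: sports equipment, under €200.00 → 0% → €0.00
Tax on sports equipment = €0.00 + €20.00 + €0.00 = €20.00

€20.00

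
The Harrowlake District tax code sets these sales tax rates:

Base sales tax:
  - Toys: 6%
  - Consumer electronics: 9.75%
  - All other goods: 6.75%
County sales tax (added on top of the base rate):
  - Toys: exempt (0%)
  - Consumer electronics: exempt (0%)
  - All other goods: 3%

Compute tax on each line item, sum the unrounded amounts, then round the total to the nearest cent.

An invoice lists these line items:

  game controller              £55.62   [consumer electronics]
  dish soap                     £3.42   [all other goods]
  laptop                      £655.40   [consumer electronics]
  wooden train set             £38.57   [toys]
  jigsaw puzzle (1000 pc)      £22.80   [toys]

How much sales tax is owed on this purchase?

Game controller £55.62: consumer electronics → 9.75% + 0% county = 9.75% → £5.42295
Dish soap £3.42: all other goods → 6.75% + 3% county = 9.75% → £0.33345
Laptop £655.40: consumer electronics → 9.75% + 0% county = 9.75% → £63.9015
Wooden train set £38.57: toys → 6% + 0% county = 6% → £2.3142
Jigsaw puzzle (1000 pc) £22.80: toys → 6% + 0% county = 6% → £1.368
Unrounded tax sum = £73.3401 → £73.34

£73.34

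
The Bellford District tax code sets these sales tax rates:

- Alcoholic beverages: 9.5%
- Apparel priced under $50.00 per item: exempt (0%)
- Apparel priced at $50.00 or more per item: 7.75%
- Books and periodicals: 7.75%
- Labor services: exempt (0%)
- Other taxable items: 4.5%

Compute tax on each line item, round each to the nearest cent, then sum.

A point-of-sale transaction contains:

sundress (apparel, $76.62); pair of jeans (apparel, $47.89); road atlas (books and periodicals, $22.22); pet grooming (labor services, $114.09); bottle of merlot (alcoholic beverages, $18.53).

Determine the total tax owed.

$9.42

Sundress $76.62: apparel, $50.00 or more → 7.75% → $5.94
Pair of jeans $47.89: apparel, under $50.00 → 0% → $0.00
Road atlas $22.22: books and periodicals → 7.75% → $1.72
Pet grooming $114.09: labor services → 0% → $0.00
Bottle of merlot $18.53: alcoholic beverages → 9.5% → $1.76
Total tax = $5.94 + $1.72 + $1.76 = $9.42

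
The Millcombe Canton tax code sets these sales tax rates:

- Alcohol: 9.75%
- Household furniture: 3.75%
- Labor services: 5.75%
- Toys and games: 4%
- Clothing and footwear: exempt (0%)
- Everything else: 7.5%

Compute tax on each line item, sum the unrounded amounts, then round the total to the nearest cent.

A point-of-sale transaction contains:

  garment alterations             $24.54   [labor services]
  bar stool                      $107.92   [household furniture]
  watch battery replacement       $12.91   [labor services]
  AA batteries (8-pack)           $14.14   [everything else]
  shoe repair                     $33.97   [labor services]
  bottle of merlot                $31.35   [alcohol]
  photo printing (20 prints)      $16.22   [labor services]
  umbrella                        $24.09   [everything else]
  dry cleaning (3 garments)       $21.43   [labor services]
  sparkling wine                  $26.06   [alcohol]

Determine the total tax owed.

$18.78

Garment alterations $24.54: labor services → 5.75% → $1.41105
Bar stool $107.92: household furniture → 3.75% → $4.047
Watch battery replacement $12.91: labor services → 5.75% → $0.742325
AA batteries (8-pack) $14.14: everything else → 7.5% → $1.0605
Shoe repair $33.97: labor services → 5.75% → $1.953275
Bottle of merlot $31.35: alcohol → 9.75% → $3.056625
Photo printing (20 prints) $16.22: labor services → 5.75% → $0.93265
Umbrella $24.09: everything else → 7.5% → $1.80675
Dry cleaning (3 garments) $21.43: labor services → 5.75% → $1.232225
Sparkling wine $26.06: alcohol → 9.75% → $2.54085
Unrounded tax sum = $18.78325 → $18.78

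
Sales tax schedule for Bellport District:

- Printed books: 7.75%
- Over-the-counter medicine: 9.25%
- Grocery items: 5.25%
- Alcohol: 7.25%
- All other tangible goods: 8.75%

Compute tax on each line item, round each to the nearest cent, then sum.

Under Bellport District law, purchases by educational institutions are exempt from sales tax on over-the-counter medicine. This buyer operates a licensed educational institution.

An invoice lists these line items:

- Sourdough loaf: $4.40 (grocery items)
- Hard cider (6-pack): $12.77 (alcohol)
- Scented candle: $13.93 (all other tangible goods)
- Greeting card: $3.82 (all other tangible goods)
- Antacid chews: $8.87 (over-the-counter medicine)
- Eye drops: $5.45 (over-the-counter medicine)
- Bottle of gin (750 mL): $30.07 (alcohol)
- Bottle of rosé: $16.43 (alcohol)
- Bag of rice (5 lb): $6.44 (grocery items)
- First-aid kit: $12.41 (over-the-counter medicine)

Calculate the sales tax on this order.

$6.42

Sourdough loaf $4.40: grocery items → 5.25% → $0.23
Hard cider (6-pack) $12.77: alcohol → 7.25% → $0.93
Scented candle $13.93: all other tangible goods → 8.75% → $1.22
Greeting card $3.82: all other tangible goods → 8.75% → $0.33
Antacid chews $8.87: over-the-counter medicine, buyer-exempt → 0% → $0.00
Eye drops $5.45: over-the-counter medicine, buyer-exempt → 0% → $0.00
Bottle of gin (750 mL) $30.07: alcohol → 7.25% → $2.18
Bottle of rosé $16.43: alcohol → 7.25% → $1.19
Bag of rice (5 lb) $6.44: grocery items → 5.25% → $0.34
First-aid kit $12.41: over-the-counter medicine, buyer-exempt → 0% → $0.00
Total tax = $0.23 + $0.93 + $1.22 + $0.33 + $2.18 + $1.19 + $0.34 = $6.42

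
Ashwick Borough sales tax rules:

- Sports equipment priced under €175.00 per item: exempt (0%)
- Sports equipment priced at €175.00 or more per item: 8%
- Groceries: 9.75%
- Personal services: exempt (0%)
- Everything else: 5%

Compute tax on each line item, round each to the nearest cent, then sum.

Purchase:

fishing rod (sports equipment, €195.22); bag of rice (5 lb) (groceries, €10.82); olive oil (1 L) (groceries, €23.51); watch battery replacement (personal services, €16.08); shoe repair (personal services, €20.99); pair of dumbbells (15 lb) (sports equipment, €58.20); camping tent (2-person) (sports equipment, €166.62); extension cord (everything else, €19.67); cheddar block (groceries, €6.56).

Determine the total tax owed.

Fishing rod €195.22: sports equipment, €175.00 or more → 8% → €15.62
Bag of rice (5 lb) €10.82: groceries → 9.75% → €1.05
Olive oil (1 L) €23.51: groceries → 9.75% → €2.29
Watch battery replacement €16.08: personal services → 0% → €0.00
Shoe repair €20.99: personal services → 0% → €0.00
Pair of dumbbells (15 lb) €58.20: sports equipment, under €175.00 → 0% → €0.00
Camping tent (2-person) €166.62: sports equipment, under €175.00 → 0% → €0.00
Extension cord €19.67: everything else → 5% → €0.98
Cheddar block €6.56: groceries → 9.75% → €0.64
Total tax = €15.62 + €1.05 + €2.29 + €0.98 + €0.64 = €20.58

€20.58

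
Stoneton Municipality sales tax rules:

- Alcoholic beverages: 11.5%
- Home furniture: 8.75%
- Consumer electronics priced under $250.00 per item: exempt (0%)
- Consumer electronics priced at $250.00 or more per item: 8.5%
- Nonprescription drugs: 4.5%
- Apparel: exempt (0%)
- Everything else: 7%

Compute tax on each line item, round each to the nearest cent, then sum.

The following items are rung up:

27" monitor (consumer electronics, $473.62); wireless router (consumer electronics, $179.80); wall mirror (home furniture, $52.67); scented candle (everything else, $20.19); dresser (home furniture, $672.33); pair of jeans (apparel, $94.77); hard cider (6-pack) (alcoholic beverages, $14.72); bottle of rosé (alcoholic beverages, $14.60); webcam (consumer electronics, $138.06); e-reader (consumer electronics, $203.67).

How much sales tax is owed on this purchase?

27" monitor $473.62: consumer electronics, $250.00 or more → 8.5% → $40.26
Wireless router $179.80: consumer electronics, under $250.00 → 0% → $0.00
Wall mirror $52.67: home furniture → 8.75% → $4.61
Scented candle $20.19: everything else → 7% → $1.41
Dresser $672.33: home furniture → 8.75% → $58.83
Pair of jeans $94.77: apparel → 0% → $0.00
Hard cider (6-pack) $14.72: alcoholic beverages → 11.5% → $1.69
Bottle of rosé $14.60: alcoholic beverages → 11.5% → $1.68
Webcam $138.06: consumer electronics, under $250.00 → 0% → $0.00
E-reader $203.67: consumer electronics, under $250.00 → 0% → $0.00
Total tax = $40.26 + $4.61 + $1.41 + $58.83 + $1.69 + $1.68 = $108.48

$108.48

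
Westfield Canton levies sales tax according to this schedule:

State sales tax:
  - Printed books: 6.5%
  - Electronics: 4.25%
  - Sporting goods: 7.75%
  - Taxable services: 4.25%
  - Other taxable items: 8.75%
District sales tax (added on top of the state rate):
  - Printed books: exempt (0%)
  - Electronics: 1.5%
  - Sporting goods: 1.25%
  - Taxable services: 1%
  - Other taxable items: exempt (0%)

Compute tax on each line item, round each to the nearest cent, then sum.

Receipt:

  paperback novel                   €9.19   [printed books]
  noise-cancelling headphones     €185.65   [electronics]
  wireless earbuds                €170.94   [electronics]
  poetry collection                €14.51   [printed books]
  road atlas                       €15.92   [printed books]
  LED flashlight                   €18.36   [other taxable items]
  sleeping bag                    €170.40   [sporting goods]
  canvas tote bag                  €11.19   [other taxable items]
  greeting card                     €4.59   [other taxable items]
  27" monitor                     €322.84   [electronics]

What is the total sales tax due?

€59.96

Paperback novel €9.19: printed books → 6.5% + 0% district = 6.5% → €0.60
Noise-cancelling headphones €185.65: electronics → 4.25% + 1.5% district = 5.75% → €10.67
Wireless earbuds €170.94: electronics → 4.25% + 1.5% district = 5.75% → €9.83
Poetry collection €14.51: printed books → 6.5% + 0% district = 6.5% → €0.94
Road atlas €15.92: printed books → 6.5% + 0% district = 6.5% → €1.03
LED flashlight €18.36: other taxable items → 8.75% + 0% district = 8.75% → €1.61
Sleeping bag €170.40: sporting goods → 7.75% + 1.25% district = 9% → €15.34
Canvas tote bag €11.19: other taxable items → 8.75% + 0% district = 8.75% → €0.98
Greeting card €4.59: other taxable items → 8.75% + 0% district = 8.75% → €0.40
27" monitor €322.84: electronics → 4.25% + 1.5% district = 5.75% → €18.56
Total tax = €0.60 + €10.67 + €9.83 + €0.94 + €1.03 + €1.61 + €15.34 + €0.98 + €0.40 + €18.56 = €59.96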